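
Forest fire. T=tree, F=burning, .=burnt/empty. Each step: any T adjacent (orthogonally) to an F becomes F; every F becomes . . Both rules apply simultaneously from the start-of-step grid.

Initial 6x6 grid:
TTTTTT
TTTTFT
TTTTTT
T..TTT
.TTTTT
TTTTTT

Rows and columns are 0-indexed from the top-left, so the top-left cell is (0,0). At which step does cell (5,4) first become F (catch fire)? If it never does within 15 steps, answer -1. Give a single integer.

Step 1: cell (5,4)='T' (+4 fires, +1 burnt)
Step 2: cell (5,4)='T' (+6 fires, +4 burnt)
Step 3: cell (5,4)='T' (+6 fires, +6 burnt)
Step 4: cell (5,4)='F' (+6 fires, +6 burnt)
  -> target ignites at step 4
Step 5: cell (5,4)='.' (+5 fires, +6 burnt)
Step 6: cell (5,4)='.' (+3 fires, +5 burnt)
Step 7: cell (5,4)='.' (+1 fires, +3 burnt)
Step 8: cell (5,4)='.' (+1 fires, +1 burnt)
Step 9: cell (5,4)='.' (+0 fires, +1 burnt)
  fire out at step 9

4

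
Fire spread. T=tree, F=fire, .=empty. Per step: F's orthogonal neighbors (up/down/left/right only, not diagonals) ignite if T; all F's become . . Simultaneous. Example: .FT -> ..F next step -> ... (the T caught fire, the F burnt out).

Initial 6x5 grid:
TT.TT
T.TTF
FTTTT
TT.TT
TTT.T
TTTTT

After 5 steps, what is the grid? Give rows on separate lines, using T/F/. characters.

Step 1: 6 trees catch fire, 2 burn out
  TT.TF
  F.TF.
  .FTTF
  FT.TT
  TTT.T
  TTTTT
Step 2: 8 trees catch fire, 6 burn out
  FT.F.
  ..F..
  ..FF.
  .F.TF
  FTT.T
  TTTTT
Step 3: 5 trees catch fire, 8 burn out
  .F...
  .....
  .....
  ...F.
  .FT.F
  FTTTT
Step 4: 3 trees catch fire, 5 burn out
  .....
  .....
  .....
  .....
  ..F..
  .FTTF
Step 5: 2 trees catch fire, 3 burn out
  .....
  .....
  .....
  .....
  .....
  ..FF.

.....
.....
.....
.....
.....
..FF.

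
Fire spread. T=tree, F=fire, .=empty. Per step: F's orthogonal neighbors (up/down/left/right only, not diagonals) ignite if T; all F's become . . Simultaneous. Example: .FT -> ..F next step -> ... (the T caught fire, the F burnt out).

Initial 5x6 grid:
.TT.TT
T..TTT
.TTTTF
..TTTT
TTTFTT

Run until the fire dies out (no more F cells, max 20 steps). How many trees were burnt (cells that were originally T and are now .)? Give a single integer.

Answer: 18

Derivation:
Step 1: +6 fires, +2 burnt (F count now 6)
Step 2: +7 fires, +6 burnt (F count now 7)
Step 3: +4 fires, +7 burnt (F count now 4)
Step 4: +1 fires, +4 burnt (F count now 1)
Step 5: +0 fires, +1 burnt (F count now 0)
Fire out after step 5
Initially T: 21, now '.': 27
Total burnt (originally-T cells now '.'): 18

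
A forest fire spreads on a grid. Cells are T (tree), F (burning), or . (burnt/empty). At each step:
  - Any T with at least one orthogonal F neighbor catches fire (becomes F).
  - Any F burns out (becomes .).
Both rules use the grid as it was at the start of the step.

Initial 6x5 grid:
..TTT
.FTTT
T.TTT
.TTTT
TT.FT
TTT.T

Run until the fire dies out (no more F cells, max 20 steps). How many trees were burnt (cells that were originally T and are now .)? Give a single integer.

Step 1: +3 fires, +2 burnt (F count now 3)
Step 2: +7 fires, +3 burnt (F count now 7)
Step 3: +4 fires, +7 burnt (F count now 4)
Step 4: +2 fires, +4 burnt (F count now 2)
Step 5: +2 fires, +2 burnt (F count now 2)
Step 6: +2 fires, +2 burnt (F count now 2)
Step 7: +0 fires, +2 burnt (F count now 0)
Fire out after step 7
Initially T: 21, now '.': 29
Total burnt (originally-T cells now '.'): 20

Answer: 20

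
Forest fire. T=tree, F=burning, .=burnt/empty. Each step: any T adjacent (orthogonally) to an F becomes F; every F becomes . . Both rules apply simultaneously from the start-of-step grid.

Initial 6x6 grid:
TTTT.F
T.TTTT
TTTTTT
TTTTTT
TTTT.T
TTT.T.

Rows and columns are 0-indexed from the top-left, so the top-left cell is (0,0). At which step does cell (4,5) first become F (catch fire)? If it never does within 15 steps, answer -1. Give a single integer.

Step 1: cell (4,5)='T' (+1 fires, +1 burnt)
Step 2: cell (4,5)='T' (+2 fires, +1 burnt)
Step 3: cell (4,5)='T' (+3 fires, +2 burnt)
Step 4: cell (4,5)='F' (+5 fires, +3 burnt)
  -> target ignites at step 4
Step 5: cell (4,5)='.' (+3 fires, +5 burnt)
Step 6: cell (4,5)='.' (+4 fires, +3 burnt)
Step 7: cell (4,5)='.' (+4 fires, +4 burnt)
Step 8: cell (4,5)='.' (+4 fires, +4 burnt)
Step 9: cell (4,5)='.' (+2 fires, +4 burnt)
Step 10: cell (4,5)='.' (+1 fires, +2 burnt)
Step 11: cell (4,5)='.' (+0 fires, +1 burnt)
  fire out at step 11

4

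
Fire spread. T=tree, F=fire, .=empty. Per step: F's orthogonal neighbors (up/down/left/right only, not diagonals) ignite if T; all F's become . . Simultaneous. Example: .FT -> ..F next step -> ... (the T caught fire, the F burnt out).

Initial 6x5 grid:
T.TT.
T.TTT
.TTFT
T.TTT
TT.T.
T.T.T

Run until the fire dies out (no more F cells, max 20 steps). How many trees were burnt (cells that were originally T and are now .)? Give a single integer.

Answer: 12

Derivation:
Step 1: +4 fires, +1 burnt (F count now 4)
Step 2: +7 fires, +4 burnt (F count now 7)
Step 3: +1 fires, +7 burnt (F count now 1)
Step 4: +0 fires, +1 burnt (F count now 0)
Fire out after step 4
Initially T: 20, now '.': 22
Total burnt (originally-T cells now '.'): 12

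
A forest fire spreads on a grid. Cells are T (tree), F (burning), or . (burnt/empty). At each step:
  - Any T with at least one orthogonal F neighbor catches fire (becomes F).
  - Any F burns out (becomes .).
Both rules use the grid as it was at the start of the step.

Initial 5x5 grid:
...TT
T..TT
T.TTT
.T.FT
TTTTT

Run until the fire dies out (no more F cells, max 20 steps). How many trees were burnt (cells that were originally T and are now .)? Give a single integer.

Answer: 14

Derivation:
Step 1: +3 fires, +1 burnt (F count now 3)
Step 2: +5 fires, +3 burnt (F count now 5)
Step 3: +3 fires, +5 burnt (F count now 3)
Step 4: +3 fires, +3 burnt (F count now 3)
Step 5: +0 fires, +3 burnt (F count now 0)
Fire out after step 5
Initially T: 16, now '.': 23
Total burnt (originally-T cells now '.'): 14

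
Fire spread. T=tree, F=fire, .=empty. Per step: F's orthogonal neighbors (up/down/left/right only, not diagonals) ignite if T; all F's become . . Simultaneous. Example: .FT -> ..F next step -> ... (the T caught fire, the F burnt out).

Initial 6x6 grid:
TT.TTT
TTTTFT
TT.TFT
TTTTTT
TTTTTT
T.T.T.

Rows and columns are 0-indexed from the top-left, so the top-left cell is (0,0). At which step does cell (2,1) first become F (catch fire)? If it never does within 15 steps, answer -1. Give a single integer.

Step 1: cell (2,1)='T' (+6 fires, +2 burnt)
Step 2: cell (2,1)='T' (+6 fires, +6 burnt)
Step 3: cell (2,1)='T' (+5 fires, +6 burnt)
Step 4: cell (2,1)='F' (+5 fires, +5 burnt)
  -> target ignites at step 4
Step 5: cell (2,1)='.' (+5 fires, +5 burnt)
Step 6: cell (2,1)='.' (+1 fires, +5 burnt)
Step 7: cell (2,1)='.' (+1 fires, +1 burnt)
Step 8: cell (2,1)='.' (+0 fires, +1 burnt)
  fire out at step 8

4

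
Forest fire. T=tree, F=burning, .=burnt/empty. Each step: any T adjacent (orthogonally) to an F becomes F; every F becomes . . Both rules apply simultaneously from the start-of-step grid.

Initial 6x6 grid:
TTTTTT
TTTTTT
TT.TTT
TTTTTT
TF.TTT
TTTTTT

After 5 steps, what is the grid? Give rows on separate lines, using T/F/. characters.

Step 1: 3 trees catch fire, 1 burn out
  TTTTTT
  TTTTTT
  TT.TTT
  TFTTTT
  F..TTT
  TFTTTT
Step 2: 5 trees catch fire, 3 burn out
  TTTTTT
  TTTTTT
  TF.TTT
  F.FTTT
  ...TTT
  F.FTTT
Step 3: 4 trees catch fire, 5 burn out
  TTTTTT
  TFTTTT
  F..TTT
  ...FTT
  ...TTT
  ...FTT
Step 4: 7 trees catch fire, 4 burn out
  TFTTTT
  F.FTTT
  ...FTT
  ....FT
  ...FTT
  ....FT
Step 5: 7 trees catch fire, 7 burn out
  F.FTTT
  ...FTT
  ....FT
  .....F
  ....FT
  .....F

F.FTTT
...FTT
....FT
.....F
....FT
.....F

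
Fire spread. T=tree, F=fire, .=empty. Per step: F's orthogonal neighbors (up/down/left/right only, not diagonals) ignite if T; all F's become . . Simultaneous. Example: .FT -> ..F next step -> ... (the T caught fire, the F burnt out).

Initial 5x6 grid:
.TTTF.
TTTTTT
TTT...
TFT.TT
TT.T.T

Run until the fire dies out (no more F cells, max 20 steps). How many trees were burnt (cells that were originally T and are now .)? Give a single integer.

Answer: 16

Derivation:
Step 1: +6 fires, +2 burnt (F count now 6)
Step 2: +7 fires, +6 burnt (F count now 7)
Step 3: +3 fires, +7 burnt (F count now 3)
Step 4: +0 fires, +3 burnt (F count now 0)
Fire out after step 4
Initially T: 20, now '.': 26
Total burnt (originally-T cells now '.'): 16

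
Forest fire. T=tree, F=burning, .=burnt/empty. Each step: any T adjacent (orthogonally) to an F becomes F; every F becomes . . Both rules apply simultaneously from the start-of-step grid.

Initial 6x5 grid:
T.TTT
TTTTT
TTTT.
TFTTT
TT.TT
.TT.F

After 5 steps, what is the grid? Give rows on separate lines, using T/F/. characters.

Step 1: 5 trees catch fire, 2 burn out
  T.TTT
  TTTTT
  TFTT.
  F.FTT
  TF.TF
  .TT..
Step 2: 8 trees catch fire, 5 burn out
  T.TTT
  TFTTT
  F.FT.
  ...FF
  F..F.
  .FT..
Step 3: 4 trees catch fire, 8 burn out
  T.TTT
  F.FTT
  ...F.
  .....
  .....
  ..F..
Step 4: 3 trees catch fire, 4 burn out
  F.FTT
  ...FT
  .....
  .....
  .....
  .....
Step 5: 2 trees catch fire, 3 burn out
  ...FT
  ....F
  .....
  .....
  .....
  .....

...FT
....F
.....
.....
.....
.....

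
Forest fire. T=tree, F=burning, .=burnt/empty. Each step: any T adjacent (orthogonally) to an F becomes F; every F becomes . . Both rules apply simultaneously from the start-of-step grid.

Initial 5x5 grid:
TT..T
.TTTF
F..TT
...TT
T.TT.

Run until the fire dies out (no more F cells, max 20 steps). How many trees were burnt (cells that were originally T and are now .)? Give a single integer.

Answer: 12

Derivation:
Step 1: +3 fires, +2 burnt (F count now 3)
Step 2: +3 fires, +3 burnt (F count now 3)
Step 3: +2 fires, +3 burnt (F count now 2)
Step 4: +2 fires, +2 burnt (F count now 2)
Step 5: +2 fires, +2 burnt (F count now 2)
Step 6: +0 fires, +2 burnt (F count now 0)
Fire out after step 6
Initially T: 13, now '.': 24
Total burnt (originally-T cells now '.'): 12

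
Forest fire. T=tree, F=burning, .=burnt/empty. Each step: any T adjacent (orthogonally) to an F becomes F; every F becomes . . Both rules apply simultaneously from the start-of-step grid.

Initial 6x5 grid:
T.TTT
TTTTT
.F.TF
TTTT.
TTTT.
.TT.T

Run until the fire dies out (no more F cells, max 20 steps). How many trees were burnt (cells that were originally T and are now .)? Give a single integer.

Answer: 20

Derivation:
Step 1: +4 fires, +2 burnt (F count now 4)
Step 2: +8 fires, +4 burnt (F count now 8)
Step 3: +7 fires, +8 burnt (F count now 7)
Step 4: +1 fires, +7 burnt (F count now 1)
Step 5: +0 fires, +1 burnt (F count now 0)
Fire out after step 5
Initially T: 21, now '.': 29
Total burnt (originally-T cells now '.'): 20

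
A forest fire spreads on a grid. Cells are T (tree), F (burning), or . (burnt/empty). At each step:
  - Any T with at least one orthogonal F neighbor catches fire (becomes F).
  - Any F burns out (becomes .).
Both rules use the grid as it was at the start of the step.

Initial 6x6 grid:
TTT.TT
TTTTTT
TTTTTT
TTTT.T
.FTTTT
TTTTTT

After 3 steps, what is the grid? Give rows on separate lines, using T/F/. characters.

Step 1: 3 trees catch fire, 1 burn out
  TTT.TT
  TTTTTT
  TTTTTT
  TFTT.T
  ..FTTT
  TFTTTT
Step 2: 6 trees catch fire, 3 burn out
  TTT.TT
  TTTTTT
  TFTTTT
  F.FT.T
  ...FTT
  F.FTTT
Step 3: 6 trees catch fire, 6 burn out
  TTT.TT
  TFTTTT
  F.FTTT
  ...F.T
  ....FT
  ...FTT

TTT.TT
TFTTTT
F.FTTT
...F.T
....FT
...FTT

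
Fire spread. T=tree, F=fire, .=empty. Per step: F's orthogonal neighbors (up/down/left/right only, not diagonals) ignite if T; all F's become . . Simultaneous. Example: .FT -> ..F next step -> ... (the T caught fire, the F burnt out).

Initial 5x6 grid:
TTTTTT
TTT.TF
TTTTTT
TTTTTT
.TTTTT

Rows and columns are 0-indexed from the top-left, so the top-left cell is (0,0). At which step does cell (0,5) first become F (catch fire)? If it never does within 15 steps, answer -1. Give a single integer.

Step 1: cell (0,5)='F' (+3 fires, +1 burnt)
  -> target ignites at step 1
Step 2: cell (0,5)='.' (+3 fires, +3 burnt)
Step 3: cell (0,5)='.' (+4 fires, +3 burnt)
Step 4: cell (0,5)='.' (+4 fires, +4 burnt)
Step 5: cell (0,5)='.' (+5 fires, +4 burnt)
Step 6: cell (0,5)='.' (+5 fires, +5 burnt)
Step 7: cell (0,5)='.' (+3 fires, +5 burnt)
Step 8: cell (0,5)='.' (+0 fires, +3 burnt)
  fire out at step 8

1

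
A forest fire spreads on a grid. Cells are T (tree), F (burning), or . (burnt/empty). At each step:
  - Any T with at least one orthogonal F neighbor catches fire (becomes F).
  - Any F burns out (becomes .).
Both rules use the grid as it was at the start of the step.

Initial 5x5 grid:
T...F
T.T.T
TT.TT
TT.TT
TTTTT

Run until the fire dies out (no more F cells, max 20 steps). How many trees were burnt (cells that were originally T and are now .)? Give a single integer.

Answer: 16

Derivation:
Step 1: +1 fires, +1 burnt (F count now 1)
Step 2: +1 fires, +1 burnt (F count now 1)
Step 3: +2 fires, +1 burnt (F count now 2)
Step 4: +2 fires, +2 burnt (F count now 2)
Step 5: +1 fires, +2 burnt (F count now 1)
Step 6: +1 fires, +1 burnt (F count now 1)
Step 7: +1 fires, +1 burnt (F count now 1)
Step 8: +2 fires, +1 burnt (F count now 2)
Step 9: +2 fires, +2 burnt (F count now 2)
Step 10: +1 fires, +2 burnt (F count now 1)
Step 11: +1 fires, +1 burnt (F count now 1)
Step 12: +1 fires, +1 burnt (F count now 1)
Step 13: +0 fires, +1 burnt (F count now 0)
Fire out after step 13
Initially T: 17, now '.': 24
Total burnt (originally-T cells now '.'): 16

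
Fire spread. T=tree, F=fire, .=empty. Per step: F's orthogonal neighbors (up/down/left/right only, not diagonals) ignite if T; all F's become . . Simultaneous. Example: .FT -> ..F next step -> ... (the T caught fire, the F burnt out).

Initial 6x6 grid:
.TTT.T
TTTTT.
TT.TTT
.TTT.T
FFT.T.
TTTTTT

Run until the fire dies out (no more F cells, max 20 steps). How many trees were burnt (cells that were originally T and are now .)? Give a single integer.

Step 1: +4 fires, +2 burnt (F count now 4)
Step 2: +3 fires, +4 burnt (F count now 3)
Step 3: +4 fires, +3 burnt (F count now 4)
Step 4: +5 fires, +4 burnt (F count now 5)
Step 5: +5 fires, +5 burnt (F count now 5)
Step 6: +3 fires, +5 burnt (F count now 3)
Step 7: +1 fires, +3 burnt (F count now 1)
Step 8: +0 fires, +1 burnt (F count now 0)
Fire out after step 8
Initially T: 26, now '.': 35
Total burnt (originally-T cells now '.'): 25

Answer: 25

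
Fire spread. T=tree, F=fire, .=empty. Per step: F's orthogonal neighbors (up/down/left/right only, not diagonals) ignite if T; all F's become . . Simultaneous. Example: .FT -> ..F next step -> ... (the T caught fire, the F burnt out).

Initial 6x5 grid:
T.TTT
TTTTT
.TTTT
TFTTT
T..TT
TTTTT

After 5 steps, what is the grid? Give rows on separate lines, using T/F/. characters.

Step 1: 3 trees catch fire, 1 burn out
  T.TTT
  TTTTT
  .FTTT
  F.FTT
  T..TT
  TTTTT
Step 2: 4 trees catch fire, 3 burn out
  T.TTT
  TFTTT
  ..FTT
  ...FT
  F..TT
  TTTTT
Step 3: 6 trees catch fire, 4 burn out
  T.TTT
  F.FTT
  ...FT
  ....F
  ...FT
  FTTTT
Step 4: 7 trees catch fire, 6 burn out
  F.FTT
  ...FT
  ....F
  .....
  ....F
  .FTFT
Step 5: 4 trees catch fire, 7 burn out
  ...FT
  ....F
  .....
  .....
  .....
  ..F.F

...FT
....F
.....
.....
.....
..F.F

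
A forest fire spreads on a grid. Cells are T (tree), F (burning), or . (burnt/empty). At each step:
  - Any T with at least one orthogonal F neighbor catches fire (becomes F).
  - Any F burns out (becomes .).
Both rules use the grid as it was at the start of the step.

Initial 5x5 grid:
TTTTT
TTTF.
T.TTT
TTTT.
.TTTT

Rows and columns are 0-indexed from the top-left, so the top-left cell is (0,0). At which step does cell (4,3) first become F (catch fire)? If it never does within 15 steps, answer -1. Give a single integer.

Step 1: cell (4,3)='T' (+3 fires, +1 burnt)
Step 2: cell (4,3)='T' (+6 fires, +3 burnt)
Step 3: cell (4,3)='F' (+4 fires, +6 burnt)
  -> target ignites at step 3
Step 4: cell (4,3)='.' (+5 fires, +4 burnt)
Step 5: cell (4,3)='.' (+2 fires, +5 burnt)
Step 6: cell (4,3)='.' (+0 fires, +2 burnt)
  fire out at step 6

3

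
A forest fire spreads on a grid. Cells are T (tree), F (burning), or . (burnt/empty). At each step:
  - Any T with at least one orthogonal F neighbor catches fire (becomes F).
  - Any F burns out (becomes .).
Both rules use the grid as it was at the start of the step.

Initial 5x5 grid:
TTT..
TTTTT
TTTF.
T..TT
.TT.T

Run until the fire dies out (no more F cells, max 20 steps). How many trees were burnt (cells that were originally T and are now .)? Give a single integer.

Answer: 15

Derivation:
Step 1: +3 fires, +1 burnt (F count now 3)
Step 2: +4 fires, +3 burnt (F count now 4)
Step 3: +4 fires, +4 burnt (F count now 4)
Step 4: +3 fires, +4 burnt (F count now 3)
Step 5: +1 fires, +3 burnt (F count now 1)
Step 6: +0 fires, +1 burnt (F count now 0)
Fire out after step 6
Initially T: 17, now '.': 23
Total burnt (originally-T cells now '.'): 15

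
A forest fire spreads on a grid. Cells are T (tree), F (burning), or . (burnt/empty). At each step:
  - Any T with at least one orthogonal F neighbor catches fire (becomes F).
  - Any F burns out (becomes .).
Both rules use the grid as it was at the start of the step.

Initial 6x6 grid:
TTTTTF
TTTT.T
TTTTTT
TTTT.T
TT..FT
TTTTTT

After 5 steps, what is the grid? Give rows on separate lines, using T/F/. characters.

Step 1: 4 trees catch fire, 2 burn out
  TTTTF.
  TTTT.F
  TTTTTT
  TTTT.T
  TT...F
  TTTTFT
Step 2: 5 trees catch fire, 4 burn out
  TTTF..
  TTTT..
  TTTTTF
  TTTT.F
  TT....
  TTTF.F
Step 3: 4 trees catch fire, 5 burn out
  TTF...
  TTTF..
  TTTTF.
  TTTT..
  TT....
  TTF...
Step 4: 4 trees catch fire, 4 burn out
  TF....
  TTF...
  TTTF..
  TTTT..
  TT....
  TF....
Step 5: 6 trees catch fire, 4 burn out
  F.....
  TF....
  TTF...
  TTTF..
  TF....
  F.....

F.....
TF....
TTF...
TTTF..
TF....
F.....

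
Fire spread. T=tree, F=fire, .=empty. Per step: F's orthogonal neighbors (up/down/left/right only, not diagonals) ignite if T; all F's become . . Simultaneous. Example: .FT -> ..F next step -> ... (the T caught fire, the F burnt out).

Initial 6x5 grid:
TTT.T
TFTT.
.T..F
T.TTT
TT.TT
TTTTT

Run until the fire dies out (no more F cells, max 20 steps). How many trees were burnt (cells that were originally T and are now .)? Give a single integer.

Answer: 20

Derivation:
Step 1: +5 fires, +2 burnt (F count now 5)
Step 2: +5 fires, +5 burnt (F count now 5)
Step 3: +3 fires, +5 burnt (F count now 3)
Step 4: +1 fires, +3 burnt (F count now 1)
Step 5: +1 fires, +1 burnt (F count now 1)
Step 6: +1 fires, +1 burnt (F count now 1)
Step 7: +2 fires, +1 burnt (F count now 2)
Step 8: +1 fires, +2 burnt (F count now 1)
Step 9: +1 fires, +1 burnt (F count now 1)
Step 10: +0 fires, +1 burnt (F count now 0)
Fire out after step 10
Initially T: 21, now '.': 29
Total burnt (originally-T cells now '.'): 20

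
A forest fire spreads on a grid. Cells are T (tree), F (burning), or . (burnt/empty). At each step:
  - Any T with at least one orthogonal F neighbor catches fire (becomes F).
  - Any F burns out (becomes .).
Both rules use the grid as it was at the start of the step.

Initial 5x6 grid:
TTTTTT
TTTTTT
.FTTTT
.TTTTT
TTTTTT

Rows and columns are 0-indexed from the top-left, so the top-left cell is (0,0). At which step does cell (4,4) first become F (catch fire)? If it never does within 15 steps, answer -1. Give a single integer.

Step 1: cell (4,4)='T' (+3 fires, +1 burnt)
Step 2: cell (4,4)='T' (+6 fires, +3 burnt)
Step 3: cell (4,4)='T' (+7 fires, +6 burnt)
Step 4: cell (4,4)='T' (+5 fires, +7 burnt)
Step 5: cell (4,4)='F' (+4 fires, +5 burnt)
  -> target ignites at step 5
Step 6: cell (4,4)='.' (+2 fires, +4 burnt)
Step 7: cell (4,4)='.' (+0 fires, +2 burnt)
  fire out at step 7

5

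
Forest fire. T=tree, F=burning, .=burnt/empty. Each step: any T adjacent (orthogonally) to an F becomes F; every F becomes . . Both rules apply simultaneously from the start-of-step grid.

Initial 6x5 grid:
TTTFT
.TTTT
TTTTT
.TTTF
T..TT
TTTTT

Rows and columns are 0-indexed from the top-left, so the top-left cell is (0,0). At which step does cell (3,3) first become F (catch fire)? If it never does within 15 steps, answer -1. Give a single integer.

Step 1: cell (3,3)='F' (+6 fires, +2 burnt)
  -> target ignites at step 1
Step 2: cell (3,3)='.' (+7 fires, +6 burnt)
Step 3: cell (3,3)='.' (+5 fires, +7 burnt)
Step 4: cell (3,3)='.' (+2 fires, +5 burnt)
Step 5: cell (3,3)='.' (+2 fires, +2 burnt)
Step 6: cell (3,3)='.' (+1 fires, +2 burnt)
Step 7: cell (3,3)='.' (+1 fires, +1 burnt)
Step 8: cell (3,3)='.' (+0 fires, +1 burnt)
  fire out at step 8

1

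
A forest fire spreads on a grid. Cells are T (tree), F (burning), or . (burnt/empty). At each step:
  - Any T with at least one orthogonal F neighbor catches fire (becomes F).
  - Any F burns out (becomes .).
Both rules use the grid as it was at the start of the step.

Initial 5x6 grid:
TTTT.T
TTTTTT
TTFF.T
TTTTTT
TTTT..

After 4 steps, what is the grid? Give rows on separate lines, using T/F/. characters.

Step 1: 5 trees catch fire, 2 burn out
  TTTT.T
  TTFFTT
  TF...T
  TTFFTT
  TTTT..
Step 2: 9 trees catch fire, 5 burn out
  TTFF.T
  TF..FT
  F....T
  TF..FT
  TTFF..
Step 3: 6 trees catch fire, 9 burn out
  TF...T
  F....F
  .....T
  F....F
  TF....
Step 4: 4 trees catch fire, 6 burn out
  F....F
  ......
  .....F
  ......
  F.....

F....F
......
.....F
......
F.....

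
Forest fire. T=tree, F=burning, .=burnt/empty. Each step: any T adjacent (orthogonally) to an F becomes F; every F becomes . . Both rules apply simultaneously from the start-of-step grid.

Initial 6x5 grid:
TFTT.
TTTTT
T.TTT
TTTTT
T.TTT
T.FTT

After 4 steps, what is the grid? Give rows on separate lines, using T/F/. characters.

Step 1: 5 trees catch fire, 2 burn out
  F.FT.
  TFTTT
  T.TTT
  TTTTT
  T.FTT
  T..FT
Step 2: 6 trees catch fire, 5 burn out
  ...F.
  F.FTT
  T.TTT
  TTFTT
  T..FT
  T...F
Step 3: 6 trees catch fire, 6 burn out
  .....
  ...FT
  F.FTT
  TF.FT
  T...F
  T....
Step 4: 4 trees catch fire, 6 burn out
  .....
  ....F
  ...FT
  F...F
  T....
  T....

.....
....F
...FT
F...F
T....
T....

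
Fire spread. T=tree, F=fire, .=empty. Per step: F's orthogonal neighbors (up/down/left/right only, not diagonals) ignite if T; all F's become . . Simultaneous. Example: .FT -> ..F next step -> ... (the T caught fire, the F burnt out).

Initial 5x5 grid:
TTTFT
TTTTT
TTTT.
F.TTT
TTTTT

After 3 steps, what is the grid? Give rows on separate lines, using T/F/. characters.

Step 1: 5 trees catch fire, 2 burn out
  TTF.F
  TTTFT
  FTTT.
  ..TTT
  FTTTT
Step 2: 7 trees catch fire, 5 burn out
  TF...
  FTF.F
  .FTF.
  ..TTT
  .FTTT
Step 3: 5 trees catch fire, 7 burn out
  F....
  .F...
  ..F..
  ..TFT
  ..FTT

F....
.F...
..F..
..TFT
..FTT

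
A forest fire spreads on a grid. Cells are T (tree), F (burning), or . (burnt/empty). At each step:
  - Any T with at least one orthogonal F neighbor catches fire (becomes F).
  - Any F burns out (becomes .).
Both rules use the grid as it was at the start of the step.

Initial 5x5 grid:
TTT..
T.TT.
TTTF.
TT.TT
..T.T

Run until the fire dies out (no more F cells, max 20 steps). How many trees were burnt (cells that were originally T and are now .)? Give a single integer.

Step 1: +3 fires, +1 burnt (F count now 3)
Step 2: +3 fires, +3 burnt (F count now 3)
Step 3: +4 fires, +3 burnt (F count now 4)
Step 4: +3 fires, +4 burnt (F count now 3)
Step 5: +1 fires, +3 burnt (F count now 1)
Step 6: +0 fires, +1 burnt (F count now 0)
Fire out after step 6
Initially T: 15, now '.': 24
Total burnt (originally-T cells now '.'): 14

Answer: 14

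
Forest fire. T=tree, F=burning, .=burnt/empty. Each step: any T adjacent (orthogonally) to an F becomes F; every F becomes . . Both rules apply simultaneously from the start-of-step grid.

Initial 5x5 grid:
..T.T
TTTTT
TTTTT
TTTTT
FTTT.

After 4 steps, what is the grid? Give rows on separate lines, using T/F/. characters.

Step 1: 2 trees catch fire, 1 burn out
  ..T.T
  TTTTT
  TTTTT
  FTTTT
  .FTT.
Step 2: 3 trees catch fire, 2 burn out
  ..T.T
  TTTTT
  FTTTT
  .FTTT
  ..FT.
Step 3: 4 trees catch fire, 3 burn out
  ..T.T
  FTTTT
  .FTTT
  ..FTT
  ...F.
Step 4: 3 trees catch fire, 4 burn out
  ..T.T
  .FTTT
  ..FTT
  ...FT
  .....

..T.T
.FTTT
..FTT
...FT
.....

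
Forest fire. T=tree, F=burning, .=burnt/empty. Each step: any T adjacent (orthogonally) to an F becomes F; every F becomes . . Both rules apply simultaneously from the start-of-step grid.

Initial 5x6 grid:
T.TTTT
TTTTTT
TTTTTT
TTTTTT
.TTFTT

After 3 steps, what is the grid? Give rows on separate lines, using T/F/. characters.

Step 1: 3 trees catch fire, 1 burn out
  T.TTTT
  TTTTTT
  TTTTTT
  TTTFTT
  .TF.FT
Step 2: 5 trees catch fire, 3 burn out
  T.TTTT
  TTTTTT
  TTTFTT
  TTF.FT
  .F...F
Step 3: 5 trees catch fire, 5 burn out
  T.TTTT
  TTTFTT
  TTF.FT
  TF...F
  ......

T.TTTT
TTTFTT
TTF.FT
TF...F
......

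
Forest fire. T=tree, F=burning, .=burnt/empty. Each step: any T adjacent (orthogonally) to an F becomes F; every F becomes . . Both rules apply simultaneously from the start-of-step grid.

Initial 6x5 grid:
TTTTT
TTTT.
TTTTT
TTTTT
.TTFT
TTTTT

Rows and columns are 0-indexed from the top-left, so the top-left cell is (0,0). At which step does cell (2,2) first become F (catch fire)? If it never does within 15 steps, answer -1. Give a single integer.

Step 1: cell (2,2)='T' (+4 fires, +1 burnt)
Step 2: cell (2,2)='T' (+6 fires, +4 burnt)
Step 3: cell (2,2)='F' (+5 fires, +6 burnt)
  -> target ignites at step 3
Step 4: cell (2,2)='.' (+5 fires, +5 burnt)
Step 5: cell (2,2)='.' (+4 fires, +5 burnt)
Step 6: cell (2,2)='.' (+2 fires, +4 burnt)
Step 7: cell (2,2)='.' (+1 fires, +2 burnt)
Step 8: cell (2,2)='.' (+0 fires, +1 burnt)
  fire out at step 8

3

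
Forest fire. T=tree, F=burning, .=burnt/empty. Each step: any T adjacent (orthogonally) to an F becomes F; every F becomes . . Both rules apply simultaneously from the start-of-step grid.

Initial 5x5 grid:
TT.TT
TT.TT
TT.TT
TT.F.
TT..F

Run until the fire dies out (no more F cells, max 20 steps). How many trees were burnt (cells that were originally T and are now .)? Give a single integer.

Answer: 6

Derivation:
Step 1: +1 fires, +2 burnt (F count now 1)
Step 2: +2 fires, +1 burnt (F count now 2)
Step 3: +2 fires, +2 burnt (F count now 2)
Step 4: +1 fires, +2 burnt (F count now 1)
Step 5: +0 fires, +1 burnt (F count now 0)
Fire out after step 5
Initially T: 16, now '.': 15
Total burnt (originally-T cells now '.'): 6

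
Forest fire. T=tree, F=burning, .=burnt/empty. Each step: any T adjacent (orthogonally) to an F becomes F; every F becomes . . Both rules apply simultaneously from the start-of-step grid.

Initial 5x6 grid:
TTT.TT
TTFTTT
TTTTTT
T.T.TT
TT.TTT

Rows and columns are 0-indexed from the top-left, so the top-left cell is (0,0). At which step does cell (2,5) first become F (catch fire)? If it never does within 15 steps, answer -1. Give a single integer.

Step 1: cell (2,5)='T' (+4 fires, +1 burnt)
Step 2: cell (2,5)='T' (+6 fires, +4 burnt)
Step 3: cell (2,5)='T' (+5 fires, +6 burnt)
Step 4: cell (2,5)='F' (+4 fires, +5 burnt)
  -> target ignites at step 4
Step 5: cell (2,5)='.' (+3 fires, +4 burnt)
Step 6: cell (2,5)='.' (+3 fires, +3 burnt)
Step 7: cell (2,5)='.' (+0 fires, +3 burnt)
  fire out at step 7

4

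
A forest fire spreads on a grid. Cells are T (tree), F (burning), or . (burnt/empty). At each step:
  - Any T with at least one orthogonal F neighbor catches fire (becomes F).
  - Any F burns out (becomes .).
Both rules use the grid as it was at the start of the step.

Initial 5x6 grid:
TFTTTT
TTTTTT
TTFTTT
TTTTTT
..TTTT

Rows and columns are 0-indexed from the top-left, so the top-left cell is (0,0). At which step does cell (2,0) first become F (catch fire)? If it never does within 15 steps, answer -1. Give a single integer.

Step 1: cell (2,0)='T' (+7 fires, +2 burnt)
Step 2: cell (2,0)='F' (+8 fires, +7 burnt)
  -> target ignites at step 2
Step 3: cell (2,0)='.' (+6 fires, +8 burnt)
Step 4: cell (2,0)='.' (+4 fires, +6 burnt)
Step 5: cell (2,0)='.' (+1 fires, +4 burnt)
Step 6: cell (2,0)='.' (+0 fires, +1 burnt)
  fire out at step 6

2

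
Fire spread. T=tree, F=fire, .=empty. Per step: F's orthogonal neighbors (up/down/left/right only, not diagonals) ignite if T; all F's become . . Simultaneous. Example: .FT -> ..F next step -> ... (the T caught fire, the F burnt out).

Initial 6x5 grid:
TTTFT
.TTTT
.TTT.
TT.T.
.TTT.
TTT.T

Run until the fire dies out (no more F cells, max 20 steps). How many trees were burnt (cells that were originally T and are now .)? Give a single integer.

Answer: 20

Derivation:
Step 1: +3 fires, +1 burnt (F count now 3)
Step 2: +4 fires, +3 burnt (F count now 4)
Step 3: +4 fires, +4 burnt (F count now 4)
Step 4: +2 fires, +4 burnt (F count now 2)
Step 5: +2 fires, +2 burnt (F count now 2)
Step 6: +3 fires, +2 burnt (F count now 3)
Step 7: +1 fires, +3 burnt (F count now 1)
Step 8: +1 fires, +1 burnt (F count now 1)
Step 9: +0 fires, +1 burnt (F count now 0)
Fire out after step 9
Initially T: 21, now '.': 29
Total burnt (originally-T cells now '.'): 20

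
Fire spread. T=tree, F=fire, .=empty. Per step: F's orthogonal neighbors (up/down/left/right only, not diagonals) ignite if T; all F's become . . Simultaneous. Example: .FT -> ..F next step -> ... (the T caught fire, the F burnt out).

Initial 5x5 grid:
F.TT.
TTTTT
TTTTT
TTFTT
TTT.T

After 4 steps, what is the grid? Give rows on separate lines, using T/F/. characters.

Step 1: 5 trees catch fire, 2 burn out
  ..TT.
  FTTTT
  TTFTT
  TF.FT
  TTF.T
Step 2: 8 trees catch fire, 5 burn out
  ..TT.
  .FFTT
  FF.FT
  F...F
  TF..T
Step 3: 5 trees catch fire, 8 burn out
  ..FT.
  ...FT
  ....F
  .....
  F...F
Step 4: 2 trees catch fire, 5 burn out
  ...F.
  ....F
  .....
  .....
  .....

...F.
....F
.....
.....
.....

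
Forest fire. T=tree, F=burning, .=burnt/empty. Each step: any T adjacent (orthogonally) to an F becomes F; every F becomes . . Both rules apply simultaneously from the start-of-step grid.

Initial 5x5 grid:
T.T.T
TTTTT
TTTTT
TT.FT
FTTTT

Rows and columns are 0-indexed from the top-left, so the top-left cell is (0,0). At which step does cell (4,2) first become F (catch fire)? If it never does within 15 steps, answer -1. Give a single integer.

Step 1: cell (4,2)='T' (+5 fires, +2 burnt)
Step 2: cell (4,2)='F' (+7 fires, +5 burnt)
  -> target ignites at step 2
Step 3: cell (4,2)='.' (+4 fires, +7 burnt)
Step 4: cell (4,2)='.' (+4 fires, +4 burnt)
Step 5: cell (4,2)='.' (+0 fires, +4 burnt)
  fire out at step 5

2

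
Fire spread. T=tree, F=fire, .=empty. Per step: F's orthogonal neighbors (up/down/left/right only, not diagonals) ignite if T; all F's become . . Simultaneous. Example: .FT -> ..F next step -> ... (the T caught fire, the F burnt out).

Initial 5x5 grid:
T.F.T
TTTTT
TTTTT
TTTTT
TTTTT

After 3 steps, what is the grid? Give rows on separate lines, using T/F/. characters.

Step 1: 1 trees catch fire, 1 burn out
  T...T
  TTFTT
  TTTTT
  TTTTT
  TTTTT
Step 2: 3 trees catch fire, 1 burn out
  T...T
  TF.FT
  TTFTT
  TTTTT
  TTTTT
Step 3: 5 trees catch fire, 3 burn out
  T...T
  F...F
  TF.FT
  TTFTT
  TTTTT

T...T
F...F
TF.FT
TTFTT
TTTTT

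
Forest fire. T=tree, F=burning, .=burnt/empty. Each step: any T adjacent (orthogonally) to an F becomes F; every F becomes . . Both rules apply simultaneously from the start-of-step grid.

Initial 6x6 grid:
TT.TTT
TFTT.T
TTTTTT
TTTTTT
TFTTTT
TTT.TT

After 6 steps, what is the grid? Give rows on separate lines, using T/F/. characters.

Step 1: 8 trees catch fire, 2 burn out
  TF.TTT
  F.FT.T
  TFTTTT
  TFTTTT
  F.FTTT
  TFT.TT
Step 2: 9 trees catch fire, 8 burn out
  F..TTT
  ...F.T
  F.FTTT
  F.FTTT
  ...FTT
  F.F.TT
Step 3: 4 trees catch fire, 9 burn out
  ...FTT
  .....T
  ...FTT
  ...FTT
  ....FT
  ....TT
Step 4: 5 trees catch fire, 4 burn out
  ....FT
  .....T
  ....FT
  ....FT
  .....F
  ....FT
Step 5: 4 trees catch fire, 5 burn out
  .....F
  .....T
  .....F
  .....F
  ......
  .....F
Step 6: 1 trees catch fire, 4 burn out
  ......
  .....F
  ......
  ......
  ......
  ......

......
.....F
......
......
......
......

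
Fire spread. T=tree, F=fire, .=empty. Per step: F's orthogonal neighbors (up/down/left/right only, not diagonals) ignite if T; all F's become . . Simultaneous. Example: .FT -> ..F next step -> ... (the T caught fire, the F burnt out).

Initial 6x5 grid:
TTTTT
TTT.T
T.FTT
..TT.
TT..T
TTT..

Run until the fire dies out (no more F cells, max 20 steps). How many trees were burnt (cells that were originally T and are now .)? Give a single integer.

Answer: 14

Derivation:
Step 1: +3 fires, +1 burnt (F count now 3)
Step 2: +4 fires, +3 burnt (F count now 4)
Step 3: +4 fires, +4 burnt (F count now 4)
Step 4: +3 fires, +4 burnt (F count now 3)
Step 5: +0 fires, +3 burnt (F count now 0)
Fire out after step 5
Initially T: 20, now '.': 24
Total burnt (originally-T cells now '.'): 14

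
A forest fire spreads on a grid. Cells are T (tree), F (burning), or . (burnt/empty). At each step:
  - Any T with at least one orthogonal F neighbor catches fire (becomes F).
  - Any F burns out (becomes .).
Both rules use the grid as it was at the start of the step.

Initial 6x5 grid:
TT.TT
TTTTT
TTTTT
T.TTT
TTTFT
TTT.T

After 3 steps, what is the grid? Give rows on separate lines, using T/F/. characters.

Step 1: 3 trees catch fire, 1 burn out
  TT.TT
  TTTTT
  TTTTT
  T.TFT
  TTF.F
  TTT.T
Step 2: 6 trees catch fire, 3 burn out
  TT.TT
  TTTTT
  TTTFT
  T.F.F
  TF...
  TTF.F
Step 3: 5 trees catch fire, 6 burn out
  TT.TT
  TTTFT
  TTF.F
  T....
  F....
  TF...

TT.TT
TTTFT
TTF.F
T....
F....
TF...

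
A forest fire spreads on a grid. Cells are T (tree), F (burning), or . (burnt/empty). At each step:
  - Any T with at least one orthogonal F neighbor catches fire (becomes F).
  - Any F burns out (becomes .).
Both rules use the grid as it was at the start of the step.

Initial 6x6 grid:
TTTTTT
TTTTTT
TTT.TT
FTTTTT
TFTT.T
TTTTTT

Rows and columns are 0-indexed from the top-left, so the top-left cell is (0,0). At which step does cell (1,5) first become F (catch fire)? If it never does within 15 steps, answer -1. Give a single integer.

Step 1: cell (1,5)='T' (+5 fires, +2 burnt)
Step 2: cell (1,5)='T' (+6 fires, +5 burnt)
Step 3: cell (1,5)='T' (+5 fires, +6 burnt)
Step 4: cell (1,5)='T' (+4 fires, +5 burnt)
Step 5: cell (1,5)='T' (+5 fires, +4 burnt)
Step 6: cell (1,5)='T' (+4 fires, +5 burnt)
Step 7: cell (1,5)='F' (+2 fires, +4 burnt)
  -> target ignites at step 7
Step 8: cell (1,5)='.' (+1 fires, +2 burnt)
Step 9: cell (1,5)='.' (+0 fires, +1 burnt)
  fire out at step 9

7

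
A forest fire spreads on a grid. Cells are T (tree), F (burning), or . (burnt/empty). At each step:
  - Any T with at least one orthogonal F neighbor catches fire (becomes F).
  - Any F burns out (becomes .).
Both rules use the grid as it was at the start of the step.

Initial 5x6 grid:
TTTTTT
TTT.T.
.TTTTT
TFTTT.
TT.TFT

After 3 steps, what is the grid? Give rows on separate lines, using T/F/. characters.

Step 1: 7 trees catch fire, 2 burn out
  TTTTTT
  TTT.T.
  .FTTTT
  F.FTF.
  TF.F.F
Step 2: 5 trees catch fire, 7 burn out
  TTTTTT
  TFT.T.
  ..FTFT
  ...F..
  F.....
Step 3: 6 trees catch fire, 5 burn out
  TFTTTT
  F.F.F.
  ...F.F
  ......
  ......

TFTTTT
F.F.F.
...F.F
......
......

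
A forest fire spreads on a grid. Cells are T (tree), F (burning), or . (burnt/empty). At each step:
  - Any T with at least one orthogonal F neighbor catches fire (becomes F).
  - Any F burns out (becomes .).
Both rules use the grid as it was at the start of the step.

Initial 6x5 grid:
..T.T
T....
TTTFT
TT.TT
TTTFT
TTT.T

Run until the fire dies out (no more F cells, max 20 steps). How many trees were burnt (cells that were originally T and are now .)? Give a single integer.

Step 1: +5 fires, +2 burnt (F count now 5)
Step 2: +5 fires, +5 burnt (F count now 5)
Step 3: +4 fires, +5 burnt (F count now 4)
Step 4: +3 fires, +4 burnt (F count now 3)
Step 5: +0 fires, +3 burnt (F count now 0)
Fire out after step 5
Initially T: 19, now '.': 28
Total burnt (originally-T cells now '.'): 17

Answer: 17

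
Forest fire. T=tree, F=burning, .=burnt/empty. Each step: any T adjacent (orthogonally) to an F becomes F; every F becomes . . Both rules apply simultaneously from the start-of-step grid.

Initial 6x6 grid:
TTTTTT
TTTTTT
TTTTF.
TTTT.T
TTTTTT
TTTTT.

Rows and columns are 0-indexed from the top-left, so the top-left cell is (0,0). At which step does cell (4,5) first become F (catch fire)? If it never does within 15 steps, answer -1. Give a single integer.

Step 1: cell (4,5)='T' (+2 fires, +1 burnt)
Step 2: cell (4,5)='T' (+5 fires, +2 burnt)
Step 3: cell (4,5)='T' (+6 fires, +5 burnt)
Step 4: cell (4,5)='T' (+7 fires, +6 burnt)
Step 5: cell (4,5)='F' (+7 fires, +7 burnt)
  -> target ignites at step 5
Step 6: cell (4,5)='.' (+4 fires, +7 burnt)
Step 7: cell (4,5)='.' (+1 fires, +4 burnt)
Step 8: cell (4,5)='.' (+0 fires, +1 burnt)
  fire out at step 8

5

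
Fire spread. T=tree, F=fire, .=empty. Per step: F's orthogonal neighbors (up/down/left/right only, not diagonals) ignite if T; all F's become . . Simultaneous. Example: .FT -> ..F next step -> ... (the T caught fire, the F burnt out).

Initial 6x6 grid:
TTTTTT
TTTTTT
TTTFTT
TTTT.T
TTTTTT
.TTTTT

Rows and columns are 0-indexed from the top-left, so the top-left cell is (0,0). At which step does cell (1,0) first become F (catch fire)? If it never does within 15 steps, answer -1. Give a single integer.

Step 1: cell (1,0)='T' (+4 fires, +1 burnt)
Step 2: cell (1,0)='T' (+7 fires, +4 burnt)
Step 3: cell (1,0)='T' (+10 fires, +7 burnt)
Step 4: cell (1,0)='F' (+8 fires, +10 burnt)
  -> target ignites at step 4
Step 5: cell (1,0)='.' (+4 fires, +8 burnt)
Step 6: cell (1,0)='.' (+0 fires, +4 burnt)
  fire out at step 6

4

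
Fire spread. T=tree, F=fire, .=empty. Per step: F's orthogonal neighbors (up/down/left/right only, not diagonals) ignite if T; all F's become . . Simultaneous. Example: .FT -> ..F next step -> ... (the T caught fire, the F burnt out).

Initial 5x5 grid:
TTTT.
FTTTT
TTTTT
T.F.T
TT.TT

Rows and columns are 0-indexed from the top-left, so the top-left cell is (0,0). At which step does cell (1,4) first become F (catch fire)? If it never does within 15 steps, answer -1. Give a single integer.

Step 1: cell (1,4)='T' (+4 fires, +2 burnt)
Step 2: cell (1,4)='T' (+5 fires, +4 burnt)
Step 3: cell (1,4)='T' (+4 fires, +5 burnt)
Step 4: cell (1,4)='F' (+4 fires, +4 burnt)
  -> target ignites at step 4
Step 5: cell (1,4)='.' (+1 fires, +4 burnt)
Step 6: cell (1,4)='.' (+1 fires, +1 burnt)
Step 7: cell (1,4)='.' (+0 fires, +1 burnt)
  fire out at step 7

4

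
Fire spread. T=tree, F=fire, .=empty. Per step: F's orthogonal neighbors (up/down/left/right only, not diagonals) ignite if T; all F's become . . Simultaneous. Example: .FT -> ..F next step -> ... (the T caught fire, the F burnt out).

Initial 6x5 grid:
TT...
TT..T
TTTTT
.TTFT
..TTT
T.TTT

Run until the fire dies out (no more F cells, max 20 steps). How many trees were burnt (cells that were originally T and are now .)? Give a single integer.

Step 1: +4 fires, +1 burnt (F count now 4)
Step 2: +6 fires, +4 burnt (F count now 6)
Step 3: +4 fires, +6 burnt (F count now 4)
Step 4: +2 fires, +4 burnt (F count now 2)
Step 5: +2 fires, +2 burnt (F count now 2)
Step 6: +1 fires, +2 burnt (F count now 1)
Step 7: +0 fires, +1 burnt (F count now 0)
Fire out after step 7
Initially T: 20, now '.': 29
Total burnt (originally-T cells now '.'): 19

Answer: 19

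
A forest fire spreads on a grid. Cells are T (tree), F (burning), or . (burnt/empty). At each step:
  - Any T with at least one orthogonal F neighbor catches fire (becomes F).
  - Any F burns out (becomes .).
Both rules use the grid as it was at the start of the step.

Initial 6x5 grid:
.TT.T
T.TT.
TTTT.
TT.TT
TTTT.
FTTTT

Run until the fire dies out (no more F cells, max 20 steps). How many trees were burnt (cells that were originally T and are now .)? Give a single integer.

Step 1: +2 fires, +1 burnt (F count now 2)
Step 2: +3 fires, +2 burnt (F count now 3)
Step 3: +4 fires, +3 burnt (F count now 4)
Step 4: +4 fires, +4 burnt (F count now 4)
Step 5: +2 fires, +4 burnt (F count now 2)
Step 6: +3 fires, +2 burnt (F count now 3)
Step 7: +2 fires, +3 burnt (F count now 2)
Step 8: +1 fires, +2 burnt (F count now 1)
Step 9: +0 fires, +1 burnt (F count now 0)
Fire out after step 9
Initially T: 22, now '.': 29
Total burnt (originally-T cells now '.'): 21

Answer: 21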